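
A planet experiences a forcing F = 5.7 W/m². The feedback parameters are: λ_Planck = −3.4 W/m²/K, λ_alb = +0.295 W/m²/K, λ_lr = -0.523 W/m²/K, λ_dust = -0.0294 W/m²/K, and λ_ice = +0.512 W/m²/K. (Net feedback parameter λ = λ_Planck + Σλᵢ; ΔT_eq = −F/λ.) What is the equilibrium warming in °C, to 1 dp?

1.8 °C

Net feedback parameter λ = (−3.4) + (+0.295) + (-0.523) + (-0.0294) + (+0.512) = -3.1454 W/m²/K.
ΔT = −F/λ = −5.7/(-3.1454) = 1.8 °C.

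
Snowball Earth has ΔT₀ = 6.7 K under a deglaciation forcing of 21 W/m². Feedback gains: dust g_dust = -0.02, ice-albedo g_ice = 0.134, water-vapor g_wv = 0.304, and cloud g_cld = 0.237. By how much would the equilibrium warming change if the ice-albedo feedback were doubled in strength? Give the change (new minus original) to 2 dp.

12.33 K

Original: g = 0.655, ΔT = 6.7/(1−0.655) = 19.4203 K.
With doubled ice-albedo: g' = 0.789, ΔT' = 6.7/(1−0.789) = 31.7536 K.
Change = 31.7536 − 19.4203 = 12.33 K.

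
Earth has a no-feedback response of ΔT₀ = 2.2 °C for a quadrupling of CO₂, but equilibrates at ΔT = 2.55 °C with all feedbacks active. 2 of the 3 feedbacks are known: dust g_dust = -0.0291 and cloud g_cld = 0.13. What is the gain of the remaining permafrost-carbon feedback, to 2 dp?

Amplification A = ΔT/ΔT₀ = 2.55/2.2 = 1.159.
Total gain g = 1 − 1/A = 1 − 1/1.159 = 0.1372.
Known gains sum to -0.0291 + 0.13 = 0.1009.
g_pf = 0.1372 − 0.1009 = 0.04.

0.04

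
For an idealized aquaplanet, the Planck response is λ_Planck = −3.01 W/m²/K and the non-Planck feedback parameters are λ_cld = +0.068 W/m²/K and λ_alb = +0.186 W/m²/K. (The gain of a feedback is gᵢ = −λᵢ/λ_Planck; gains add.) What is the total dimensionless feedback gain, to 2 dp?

0.08

Convert to gains: g_cld = 0.068/3.01 = 0.02259; g_alb = 0.186/3.01 = 0.06179.
Total gain g = 0.08438.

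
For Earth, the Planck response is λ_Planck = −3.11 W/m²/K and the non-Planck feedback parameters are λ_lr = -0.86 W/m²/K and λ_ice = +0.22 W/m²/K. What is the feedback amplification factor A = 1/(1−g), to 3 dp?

0.829

Convert to gains: g_lr = -0.86/3.11 = -0.2765; g_ice = 0.22/3.11 = 0.07074.
Total gain g = -0.20576.
A = 1/(1 + 0.20576) = 0.829.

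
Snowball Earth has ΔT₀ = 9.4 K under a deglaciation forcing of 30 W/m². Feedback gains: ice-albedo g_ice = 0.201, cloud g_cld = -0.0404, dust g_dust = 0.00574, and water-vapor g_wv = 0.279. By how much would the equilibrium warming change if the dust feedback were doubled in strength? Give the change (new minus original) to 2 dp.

0.18 K

Original: g = 0.44534, ΔT = 9.4/(1−0.44534) = 16.9473 K.
With doubled dust: g' = 0.45108, ΔT' = 9.4/(1−0.45108) = 17.1245 K.
Change = 17.1245 − 16.9473 = 0.18 K.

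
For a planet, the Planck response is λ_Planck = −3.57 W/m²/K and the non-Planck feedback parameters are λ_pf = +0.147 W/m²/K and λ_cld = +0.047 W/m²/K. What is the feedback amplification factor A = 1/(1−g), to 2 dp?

Convert to gains: g_pf = 0.147/3.57 = 0.04118; g_cld = 0.047/3.57 = 0.01317.
Total gain g = 0.05435.
A = 1/(1 − 0.05435) = 1.06.

1.06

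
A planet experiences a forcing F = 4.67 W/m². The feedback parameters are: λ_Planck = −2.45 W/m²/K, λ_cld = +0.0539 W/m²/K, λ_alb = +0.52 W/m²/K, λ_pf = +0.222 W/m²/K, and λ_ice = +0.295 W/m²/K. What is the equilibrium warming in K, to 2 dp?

3.44 K

Net feedback parameter λ = (−2.45) + (+0.0539) + (+0.52) + (+0.222) + (+0.295) = -1.3591 W/m²/K.
ΔT = −F/λ = −4.67/(-1.3591) = 3.44 K.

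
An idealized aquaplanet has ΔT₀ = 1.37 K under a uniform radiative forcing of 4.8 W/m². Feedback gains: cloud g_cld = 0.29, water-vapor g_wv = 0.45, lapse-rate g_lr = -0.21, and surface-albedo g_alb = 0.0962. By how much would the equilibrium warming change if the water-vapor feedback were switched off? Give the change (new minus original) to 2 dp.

-2.00 K

Original: g = 0.6262, ΔT = 1.37/(1−0.6262) = 3.6651 K.
Without water-vapor: g' = 0.1762, ΔT' = 1.37/(1−0.1762) = 1.6630 K.
Change = 1.6630 − 3.6651 = -2.00 K.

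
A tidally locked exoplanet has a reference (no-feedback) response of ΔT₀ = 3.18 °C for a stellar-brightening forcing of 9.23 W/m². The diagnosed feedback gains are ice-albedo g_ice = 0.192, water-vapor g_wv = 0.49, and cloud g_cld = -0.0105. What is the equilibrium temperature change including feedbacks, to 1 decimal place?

Total gain g = 0.192 + 0.49 − 0.0105 = 0.6715.
Amplification A = 1/(1 − 0.6715) = 3.044.
ΔT = 3.18 × 3.044 = 9.7 °C.

9.7 °C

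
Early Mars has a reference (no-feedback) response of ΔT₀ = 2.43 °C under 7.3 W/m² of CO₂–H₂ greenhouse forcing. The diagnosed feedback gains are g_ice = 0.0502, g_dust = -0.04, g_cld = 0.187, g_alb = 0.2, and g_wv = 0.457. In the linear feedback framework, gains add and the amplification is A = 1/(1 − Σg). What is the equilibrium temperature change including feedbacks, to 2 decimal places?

Total gain g = 0.0502 − 0.04 + 0.187 + 0.2 + 0.457 = 0.8542.
Amplification A = 1/(1 − 0.8542) = 6.859.
ΔT = 2.43 × 6.859 = 16.67 °C.

16.67 °C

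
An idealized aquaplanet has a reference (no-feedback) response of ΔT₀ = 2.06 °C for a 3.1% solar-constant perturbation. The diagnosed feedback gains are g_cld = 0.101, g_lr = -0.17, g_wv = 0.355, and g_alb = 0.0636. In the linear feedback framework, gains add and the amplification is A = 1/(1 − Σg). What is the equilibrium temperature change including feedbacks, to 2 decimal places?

3.17 °C

Total gain g = 0.101 − 0.17 + 0.355 + 0.0636 = 0.3496.
Amplification A = 1/(1 − 0.3496) = 1.538.
ΔT = 2.06 × 1.538 = 3.17 °C.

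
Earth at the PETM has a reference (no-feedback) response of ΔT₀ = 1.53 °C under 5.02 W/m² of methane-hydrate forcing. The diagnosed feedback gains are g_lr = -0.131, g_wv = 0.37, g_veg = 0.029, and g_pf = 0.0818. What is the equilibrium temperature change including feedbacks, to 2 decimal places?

2.35 °C

Total gain g = -0.131 + 0.37 + 0.029 + 0.0818 = 0.3498.
Amplification A = 1/(1 − 0.3498) = 1.538.
ΔT = 1.53 × 1.538 = 2.35 °C.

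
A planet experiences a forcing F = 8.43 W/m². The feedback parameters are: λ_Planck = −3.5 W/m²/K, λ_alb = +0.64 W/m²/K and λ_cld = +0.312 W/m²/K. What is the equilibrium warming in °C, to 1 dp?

3.3 °C

Net feedback parameter λ = (−3.5) + (+0.64) + (+0.312) = -2.548 W/m²/K.
ΔT = −F/λ = −8.43/(-2.548) = 3.3 °C.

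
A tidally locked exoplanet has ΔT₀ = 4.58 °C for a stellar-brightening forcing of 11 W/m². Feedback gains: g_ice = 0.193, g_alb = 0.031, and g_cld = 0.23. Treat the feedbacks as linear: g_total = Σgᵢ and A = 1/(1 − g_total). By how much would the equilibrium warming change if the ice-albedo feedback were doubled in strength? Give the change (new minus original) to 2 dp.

Original: g = 0.454, ΔT = 4.58/(1−0.454) = 8.3883 °C.
With doubled ice-albedo: g' = 0.647, ΔT' = 4.58/(1−0.647) = 12.9745 °C.
Change = 12.9745 − 8.3883 = 4.59 °C.

4.59 °C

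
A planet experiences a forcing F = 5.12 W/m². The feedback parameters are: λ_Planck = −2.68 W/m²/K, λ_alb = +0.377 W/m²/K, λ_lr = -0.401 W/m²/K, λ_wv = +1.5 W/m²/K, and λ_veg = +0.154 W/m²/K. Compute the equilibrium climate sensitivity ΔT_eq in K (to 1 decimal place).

Net feedback parameter λ = (−2.68) + (+0.377) + (-0.401) + (+1.5) + (+0.154) = -1.05 W/m²/K.
ΔT = −F/λ = −5.12/(-1.05) = 4.9 K.

4.9 K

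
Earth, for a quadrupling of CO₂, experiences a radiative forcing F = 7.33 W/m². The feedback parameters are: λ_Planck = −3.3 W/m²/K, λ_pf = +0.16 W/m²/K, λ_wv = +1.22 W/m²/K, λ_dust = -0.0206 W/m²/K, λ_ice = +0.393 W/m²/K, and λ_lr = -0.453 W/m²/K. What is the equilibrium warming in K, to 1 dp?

3.7 K

Net feedback parameter λ = (−3.3) + (+0.16) + (+1.22) + (-0.0206) + (+0.393) + (-0.453) = -2.0006 W/m²/K.
ΔT = −F/λ = −7.33/(-2.0006) = 3.7 K.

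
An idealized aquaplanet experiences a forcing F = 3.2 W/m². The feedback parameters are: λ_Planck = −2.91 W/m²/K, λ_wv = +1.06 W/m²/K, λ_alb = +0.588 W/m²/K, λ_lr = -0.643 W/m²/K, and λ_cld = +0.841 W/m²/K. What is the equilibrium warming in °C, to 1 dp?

3.0 °C

Net feedback parameter λ = (−2.91) + (+1.06) + (+0.588) + (-0.643) + (+0.841) = -1.064 W/m²/K.
ΔT = −F/λ = −3.2/(-1.064) = 3.0 °C.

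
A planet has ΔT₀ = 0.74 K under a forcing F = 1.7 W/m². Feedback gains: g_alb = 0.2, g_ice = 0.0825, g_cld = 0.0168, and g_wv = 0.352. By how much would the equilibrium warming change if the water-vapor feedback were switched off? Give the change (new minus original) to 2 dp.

-1.07 K

Original: g = 0.6513, ΔT = 0.74/(1−0.6513) = 2.1222 K.
Without water-vapor: g' = 0.2993, ΔT' = 0.74/(1−0.2993) = 1.0561 K.
Change = 1.0561 − 2.1222 = -1.07 K.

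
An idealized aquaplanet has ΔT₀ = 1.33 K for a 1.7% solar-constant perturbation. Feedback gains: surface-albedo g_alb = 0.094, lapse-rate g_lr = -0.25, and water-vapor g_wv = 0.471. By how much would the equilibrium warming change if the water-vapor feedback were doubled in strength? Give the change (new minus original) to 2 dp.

Original: g = 0.315, ΔT = 1.33/(1−0.315) = 1.9416 K.
With doubled water-vapor: g' = 0.786, ΔT' = 1.33/(1−0.786) = 6.2150 K.
Change = 6.2150 − 1.9416 = 4.27 K.

4.27 K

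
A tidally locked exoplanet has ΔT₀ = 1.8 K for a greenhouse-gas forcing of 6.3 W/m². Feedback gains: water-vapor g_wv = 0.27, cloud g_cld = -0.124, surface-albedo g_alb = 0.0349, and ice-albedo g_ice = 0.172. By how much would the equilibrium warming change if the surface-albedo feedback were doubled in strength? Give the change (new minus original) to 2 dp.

0.16 K

Original: g = 0.3529, ΔT = 1.8/(1−0.3529) = 2.7816 K.
With doubled surface-albedo: g' = 0.3878, ΔT' = 1.8/(1−0.3878) = 2.9402 K.
Change = 2.9402 − 2.7816 = 0.16 K.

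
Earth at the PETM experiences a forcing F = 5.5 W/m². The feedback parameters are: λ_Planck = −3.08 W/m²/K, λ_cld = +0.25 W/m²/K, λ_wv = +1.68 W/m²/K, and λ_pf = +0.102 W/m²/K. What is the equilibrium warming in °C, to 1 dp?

5.2 °C

Net feedback parameter λ = (−3.08) + (+0.25) + (+1.68) + (+0.102) = -1.048 W/m²/K.
ΔT = −F/λ = −5.5/(-1.048) = 5.2 °C.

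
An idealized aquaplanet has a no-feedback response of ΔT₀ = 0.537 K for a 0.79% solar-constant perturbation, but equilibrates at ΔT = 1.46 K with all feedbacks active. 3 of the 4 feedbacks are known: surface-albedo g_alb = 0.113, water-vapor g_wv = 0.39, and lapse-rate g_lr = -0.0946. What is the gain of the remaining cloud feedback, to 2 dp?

Amplification A = ΔT/ΔT₀ = 1.46/0.537 = 2.719.
Total gain g = 1 − 1/A = 1 − 1/2.719 = 0.6322.
Known gains sum to 0.113 + 0.39 − 0.0946 = 0.4084.
g_cld = 0.6322 − 0.4084 = 0.22.

0.22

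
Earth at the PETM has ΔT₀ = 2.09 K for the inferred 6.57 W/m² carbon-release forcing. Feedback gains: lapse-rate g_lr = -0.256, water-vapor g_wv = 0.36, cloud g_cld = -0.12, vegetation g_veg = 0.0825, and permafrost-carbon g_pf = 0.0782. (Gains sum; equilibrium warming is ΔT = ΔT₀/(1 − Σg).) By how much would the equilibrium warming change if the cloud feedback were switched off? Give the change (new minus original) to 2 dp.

0.40 K

Original: g = 0.1447, ΔT = 2.09/(1−0.1447) = 2.4436 K.
Without cloud: g' = 0.2647, ΔT' = 2.09/(1−0.2647) = 2.8424 K.
Change = 2.8424 − 2.4436 = 0.40 K.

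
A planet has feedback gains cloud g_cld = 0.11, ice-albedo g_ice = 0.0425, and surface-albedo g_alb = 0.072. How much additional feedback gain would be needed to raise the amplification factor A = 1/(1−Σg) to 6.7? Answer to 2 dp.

0.63

Current total gain = 0.2245.
Target gain for A = 6.7: g* = 1 − 1/6.7 = 0.8507.
Additional gain needed = 0.8507 − 0.2245 = 0.63.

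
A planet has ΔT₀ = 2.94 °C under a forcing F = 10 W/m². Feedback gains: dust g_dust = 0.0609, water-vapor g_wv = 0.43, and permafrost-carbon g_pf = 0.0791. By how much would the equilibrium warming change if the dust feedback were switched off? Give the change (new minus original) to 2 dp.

Original: g = 0.57, ΔT = 2.94/(1−0.57) = 6.8372 °C.
Without dust: g' = 0.5091, ΔT' = 2.94/(1−0.5091) = 5.9890 °C.
Change = 5.9890 − 6.8372 = -0.85 °C.

-0.85 °C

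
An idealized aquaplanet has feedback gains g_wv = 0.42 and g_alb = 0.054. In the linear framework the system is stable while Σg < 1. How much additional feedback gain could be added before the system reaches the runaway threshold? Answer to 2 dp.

0.53

Current total gain = 0.42 + 0.054 = 0.474.
Margin to runaway = 1 − 0.474 = 0.53.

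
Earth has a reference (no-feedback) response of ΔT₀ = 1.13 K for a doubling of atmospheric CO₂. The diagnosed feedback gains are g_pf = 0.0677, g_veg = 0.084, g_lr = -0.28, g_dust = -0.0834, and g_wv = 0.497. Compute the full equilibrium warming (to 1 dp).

Total gain g = 0.0677 + 0.084 − 0.28 − 0.0834 + 0.497 = 0.2853.
Amplification A = 1/(1 − 0.2853) = 1.399.
ΔT = 1.13 × 1.399 = 1.6 K.

1.6 K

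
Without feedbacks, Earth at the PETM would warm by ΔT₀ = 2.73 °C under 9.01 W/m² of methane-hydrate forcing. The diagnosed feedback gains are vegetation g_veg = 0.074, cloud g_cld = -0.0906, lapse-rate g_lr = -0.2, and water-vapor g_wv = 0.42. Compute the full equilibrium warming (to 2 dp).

Total gain g = 0.074 − 0.0906 − 0.2 + 0.42 = 0.2034.
Amplification A = 1/(1 − 0.2034) = 1.255.
ΔT = 2.73 × 1.255 = 3.43 °C.

3.43 °C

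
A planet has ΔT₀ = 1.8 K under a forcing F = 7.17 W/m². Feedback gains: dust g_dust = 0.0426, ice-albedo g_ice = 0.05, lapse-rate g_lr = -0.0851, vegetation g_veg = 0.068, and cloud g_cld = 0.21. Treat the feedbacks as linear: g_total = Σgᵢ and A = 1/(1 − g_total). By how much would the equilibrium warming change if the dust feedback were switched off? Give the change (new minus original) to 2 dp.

Original: g = 0.2855, ΔT = 1.8/(1−0.2855) = 2.5192 K.
Without dust: g' = 0.2429, ΔT' = 1.8/(1−0.2429) = 2.3775 K.
Change = 2.3775 − 2.5192 = -0.14 K.

-0.14 K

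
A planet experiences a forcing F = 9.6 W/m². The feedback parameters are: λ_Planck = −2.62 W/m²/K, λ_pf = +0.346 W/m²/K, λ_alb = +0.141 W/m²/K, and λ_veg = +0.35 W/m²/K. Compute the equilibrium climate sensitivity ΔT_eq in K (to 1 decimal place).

5.4 K

Net feedback parameter λ = (−2.62) + (+0.346) + (+0.141) + (+0.35) = -1.783 W/m²/K.
ΔT = −F/λ = −9.6/(-1.783) = 5.4 K.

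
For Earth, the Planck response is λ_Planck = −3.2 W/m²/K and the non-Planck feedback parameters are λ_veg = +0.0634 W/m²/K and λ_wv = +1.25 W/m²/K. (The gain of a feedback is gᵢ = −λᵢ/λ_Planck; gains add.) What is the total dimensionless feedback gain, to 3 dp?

0.410

Convert to gains: g_veg = 0.0634/3.2 = 0.01981; g_wv = 1.25/3.2 = 0.3906.
Total gain g = 0.41041.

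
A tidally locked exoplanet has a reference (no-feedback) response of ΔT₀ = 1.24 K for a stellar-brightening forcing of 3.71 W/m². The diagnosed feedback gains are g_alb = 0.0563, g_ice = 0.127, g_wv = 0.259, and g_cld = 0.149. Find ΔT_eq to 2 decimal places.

Total gain g = 0.0563 + 0.127 + 0.259 + 0.149 = 0.5913.
Amplification A = 1/(1 − 0.5913) = 2.447.
ΔT = 1.24 × 2.447 = 3.03 K.

3.03 K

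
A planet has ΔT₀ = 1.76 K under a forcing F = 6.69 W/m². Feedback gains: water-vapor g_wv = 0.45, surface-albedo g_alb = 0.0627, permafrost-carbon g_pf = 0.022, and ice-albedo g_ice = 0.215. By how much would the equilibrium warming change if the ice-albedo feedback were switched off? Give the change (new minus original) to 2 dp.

-3.25 K

Original: g = 0.7497, ΔT = 1.76/(1−0.7497) = 7.0316 K.
Without ice-albedo: g' = 0.5347, ΔT' = 1.76/(1−0.5347) = 3.7825 K.
Change = 3.7825 − 7.0316 = -3.25 K.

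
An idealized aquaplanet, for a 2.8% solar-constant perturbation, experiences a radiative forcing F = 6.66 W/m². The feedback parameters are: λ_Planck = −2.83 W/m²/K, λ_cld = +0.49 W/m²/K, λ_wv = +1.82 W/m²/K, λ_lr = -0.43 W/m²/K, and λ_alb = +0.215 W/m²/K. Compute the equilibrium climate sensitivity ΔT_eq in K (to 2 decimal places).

Net feedback parameter λ = (−2.83) + (+0.49) + (+1.82) + (-0.43) + (+0.215) = -0.735 W/m²/K.
ΔT = −F/λ = −6.66/(-0.735) = 9.06 K.

9.06 K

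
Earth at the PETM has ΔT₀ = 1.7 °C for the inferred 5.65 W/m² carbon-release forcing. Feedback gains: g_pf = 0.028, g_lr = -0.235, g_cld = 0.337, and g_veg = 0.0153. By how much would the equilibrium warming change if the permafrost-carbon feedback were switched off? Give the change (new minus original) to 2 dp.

-0.06 °C

Original: g = 0.1453, ΔT = 1.7/(1−0.1453) = 1.9890 °C.
Without permafrost-carbon: g' = 0.1173, ΔT' = 1.7/(1−0.1173) = 1.9259 °C.
Change = 1.9259 − 1.9890 = -0.06 °C.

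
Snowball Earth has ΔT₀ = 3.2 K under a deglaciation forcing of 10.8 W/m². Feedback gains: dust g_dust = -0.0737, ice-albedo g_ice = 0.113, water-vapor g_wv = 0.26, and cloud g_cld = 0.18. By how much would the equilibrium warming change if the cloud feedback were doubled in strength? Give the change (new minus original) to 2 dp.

Original: g = 0.4793, ΔT = 3.2/(1−0.4793) = 6.1456 K.
With doubled cloud: g' = 0.6593, ΔT' = 3.2/(1−0.6593) = 9.3924 K.
Change = 9.3924 − 6.1456 = 3.25 K.

3.25 K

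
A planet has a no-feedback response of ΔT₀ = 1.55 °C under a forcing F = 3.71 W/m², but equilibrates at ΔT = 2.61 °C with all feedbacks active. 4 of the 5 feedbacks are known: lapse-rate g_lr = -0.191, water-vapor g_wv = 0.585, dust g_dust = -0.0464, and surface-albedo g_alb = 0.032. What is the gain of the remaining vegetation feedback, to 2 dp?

0.03

Amplification A = ΔT/ΔT₀ = 2.61/1.55 = 1.684.
Total gain g = 1 − 1/A = 1 − 1/1.684 = 0.4062.
Known gains sum to -0.191 + 0.585 − 0.0464 + 0.032 = 0.3796.
g_veg = 0.4062 − 0.3796 = 0.03.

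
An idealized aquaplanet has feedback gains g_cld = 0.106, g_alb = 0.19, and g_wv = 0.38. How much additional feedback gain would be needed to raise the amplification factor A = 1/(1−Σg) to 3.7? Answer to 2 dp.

Current total gain = 0.676.
Target gain for A = 3.7: g* = 1 − 1/3.7 = 0.7297.
Additional gain needed = 0.7297 − 0.676 = 0.05.

0.05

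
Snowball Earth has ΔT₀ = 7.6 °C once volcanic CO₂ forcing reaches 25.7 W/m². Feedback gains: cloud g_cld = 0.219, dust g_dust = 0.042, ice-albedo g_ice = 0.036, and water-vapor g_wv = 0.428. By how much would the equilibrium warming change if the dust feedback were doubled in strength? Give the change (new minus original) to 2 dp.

Original: g = 0.725, ΔT = 7.6/(1−0.725) = 27.6364 °C.
With doubled dust: g' = 0.767, ΔT' = 7.6/(1−0.767) = 32.6180 °C.
Change = 32.6180 − 27.6364 = 4.98 °C.

4.98 °C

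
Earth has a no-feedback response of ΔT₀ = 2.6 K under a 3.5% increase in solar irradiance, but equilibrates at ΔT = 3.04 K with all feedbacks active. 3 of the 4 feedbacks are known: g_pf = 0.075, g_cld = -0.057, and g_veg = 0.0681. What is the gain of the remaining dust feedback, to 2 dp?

0.06

Amplification A = ΔT/ΔT₀ = 3.04/2.6 = 1.169.
Total gain g = 1 − 1/A = 1 − 1/1.169 = 0.1446.
Known gains sum to 0.075 − 0.057 + 0.0681 = 0.0861.
g_dust = 0.1446 − 0.0861 = 0.06.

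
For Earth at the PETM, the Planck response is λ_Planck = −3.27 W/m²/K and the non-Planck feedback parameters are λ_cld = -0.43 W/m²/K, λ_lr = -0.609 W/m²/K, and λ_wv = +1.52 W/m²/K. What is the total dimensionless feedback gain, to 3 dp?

0.147

Convert to gains: g_cld = -0.43/3.27 = -0.1315; g_lr = -0.609/3.27 = -0.1862; g_wv = 1.52/3.27 = 0.4648.
Total gain g = 0.1471.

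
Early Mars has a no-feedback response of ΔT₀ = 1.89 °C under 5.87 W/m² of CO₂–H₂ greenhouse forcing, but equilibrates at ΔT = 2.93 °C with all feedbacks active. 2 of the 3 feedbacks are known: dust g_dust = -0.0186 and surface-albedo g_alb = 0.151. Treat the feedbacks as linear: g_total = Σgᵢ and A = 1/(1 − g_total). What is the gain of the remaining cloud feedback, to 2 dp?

Amplification A = ΔT/ΔT₀ = 2.93/1.89 = 1.55.
Total gain g = 1 − 1/A = 1 − 1/1.55 = 0.3548.
Known gains sum to -0.0186 + 0.151 = 0.1324.
g_cld = 0.3548 − 0.1324 = 0.22.

0.22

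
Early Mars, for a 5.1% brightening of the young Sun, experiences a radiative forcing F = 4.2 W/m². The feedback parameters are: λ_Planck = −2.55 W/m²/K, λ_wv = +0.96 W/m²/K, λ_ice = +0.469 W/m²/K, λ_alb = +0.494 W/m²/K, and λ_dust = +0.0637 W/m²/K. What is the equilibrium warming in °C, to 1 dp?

Net feedback parameter λ = (−2.55) + (+0.96) + (+0.469) + (+0.494) + (+0.0637) = -0.5633 W/m²/K.
ΔT = −F/λ = −4.2/(-0.5633) = 7.5 °C.

7.5 °C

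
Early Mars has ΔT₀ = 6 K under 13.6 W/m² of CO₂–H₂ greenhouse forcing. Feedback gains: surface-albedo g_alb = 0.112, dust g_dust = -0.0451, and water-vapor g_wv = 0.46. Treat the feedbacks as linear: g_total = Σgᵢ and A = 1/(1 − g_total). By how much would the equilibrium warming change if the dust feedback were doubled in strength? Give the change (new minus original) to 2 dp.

Original: g = 0.5269, ΔT = 6/(1−0.5269) = 12.6823 K.
With doubled dust: g' = 0.4818, ΔT' = 6/(1−0.4818) = 11.5785 K.
Change = 11.5785 − 12.6823 = -1.10 K.

-1.10 K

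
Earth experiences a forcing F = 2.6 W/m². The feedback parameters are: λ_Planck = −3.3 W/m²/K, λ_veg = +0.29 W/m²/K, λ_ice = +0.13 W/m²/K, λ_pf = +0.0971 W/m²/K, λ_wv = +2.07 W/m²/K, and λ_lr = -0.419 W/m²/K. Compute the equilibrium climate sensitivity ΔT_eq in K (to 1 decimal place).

2.3 K

Net feedback parameter λ = (−3.3) + (+0.29) + (+0.13) + (+0.0971) + (+2.07) + (-0.419) = -1.1319 W/m²/K.
ΔT = −F/λ = −2.6/(-1.1319) = 2.3 K.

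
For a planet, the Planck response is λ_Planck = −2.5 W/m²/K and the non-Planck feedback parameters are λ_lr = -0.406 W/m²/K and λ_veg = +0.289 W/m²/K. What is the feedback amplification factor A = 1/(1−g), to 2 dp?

Convert to gains: g_lr = -0.406/2.5 = -0.1624; g_veg = 0.289/2.5 = 0.1156.
Total gain g = -0.0468.
A = 1/(1 + 0.0468) = 0.96.

0.96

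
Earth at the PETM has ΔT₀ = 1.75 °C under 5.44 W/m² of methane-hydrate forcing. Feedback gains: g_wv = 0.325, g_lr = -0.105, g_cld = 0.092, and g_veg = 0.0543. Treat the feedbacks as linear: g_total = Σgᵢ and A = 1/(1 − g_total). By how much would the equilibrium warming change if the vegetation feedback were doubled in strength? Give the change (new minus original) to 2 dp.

0.26 °C

Original: g = 0.3663, ΔT = 1.75/(1−0.3663) = 2.7616 °C.
With doubled vegetation: g' = 0.4206, ΔT' = 1.75/(1−0.4206) = 3.0204 °C.
Change = 3.0204 − 2.7616 = 0.26 °C.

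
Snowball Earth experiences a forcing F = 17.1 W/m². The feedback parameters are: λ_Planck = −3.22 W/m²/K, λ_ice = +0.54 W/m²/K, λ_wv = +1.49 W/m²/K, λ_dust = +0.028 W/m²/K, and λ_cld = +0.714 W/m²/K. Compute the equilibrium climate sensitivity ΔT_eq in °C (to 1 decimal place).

38.2 °C

Net feedback parameter λ = (−3.22) + (+0.54) + (+1.49) + (+0.028) + (+0.714) = -0.448 W/m²/K.
ΔT = −F/λ = −17.1/(-0.448) = 38.2 °C.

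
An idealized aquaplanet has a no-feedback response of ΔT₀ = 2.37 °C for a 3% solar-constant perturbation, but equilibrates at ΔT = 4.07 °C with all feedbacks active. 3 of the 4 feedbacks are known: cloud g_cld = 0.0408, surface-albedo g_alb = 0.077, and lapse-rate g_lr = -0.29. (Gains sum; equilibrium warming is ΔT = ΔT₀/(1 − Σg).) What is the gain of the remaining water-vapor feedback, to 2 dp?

Amplification A = ΔT/ΔT₀ = 4.07/2.37 = 1.717.
Total gain g = 1 − 1/A = 1 − 1/1.717 = 0.4176.
Known gains sum to 0.0408 + 0.077 − 0.29 = -0.1722.
g_wv = 0.4176 + 0.1722 = 0.59.

0.59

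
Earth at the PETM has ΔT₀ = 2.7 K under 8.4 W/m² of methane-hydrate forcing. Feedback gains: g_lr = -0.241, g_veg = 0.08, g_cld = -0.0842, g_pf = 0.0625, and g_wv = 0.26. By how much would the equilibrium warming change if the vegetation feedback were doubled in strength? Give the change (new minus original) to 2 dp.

0.28 K

Original: g = 0.0773, ΔT = 2.7/(1−0.0773) = 2.9262 K.
With doubled vegetation: g' = 0.1573, ΔT' = 2.7/(1−0.1573) = 3.2040 K.
Change = 3.2040 − 2.9262 = 0.28 K.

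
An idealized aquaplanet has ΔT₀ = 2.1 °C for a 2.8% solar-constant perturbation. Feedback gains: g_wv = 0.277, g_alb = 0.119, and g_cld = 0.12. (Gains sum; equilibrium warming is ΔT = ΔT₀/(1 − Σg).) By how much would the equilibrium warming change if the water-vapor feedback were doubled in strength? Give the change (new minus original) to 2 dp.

5.81 °C

Original: g = 0.516, ΔT = 2.1/(1−0.516) = 4.3388 °C.
With doubled water-vapor: g' = 0.793, ΔT' = 2.1/(1−0.793) = 10.1449 °C.
Change = 10.1449 − 4.3388 = 5.81 °C.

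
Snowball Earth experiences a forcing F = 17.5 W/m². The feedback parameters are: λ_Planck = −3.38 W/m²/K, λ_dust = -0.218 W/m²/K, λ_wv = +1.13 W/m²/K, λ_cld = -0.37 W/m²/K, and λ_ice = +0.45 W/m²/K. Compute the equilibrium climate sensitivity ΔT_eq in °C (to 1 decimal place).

7.3 °C

Net feedback parameter λ = (−3.38) + (-0.218) + (+1.13) + (-0.37) + (+0.45) = -2.388 W/m²/K.
ΔT = −F/λ = −17.5/(-2.388) = 7.3 °C.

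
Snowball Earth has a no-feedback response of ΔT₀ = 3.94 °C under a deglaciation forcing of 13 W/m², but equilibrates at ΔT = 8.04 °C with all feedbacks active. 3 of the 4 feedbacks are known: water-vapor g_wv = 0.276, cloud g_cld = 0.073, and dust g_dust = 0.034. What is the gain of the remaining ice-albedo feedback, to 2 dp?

0.13

Amplification A = ΔT/ΔT₀ = 8.04/3.94 = 2.041.
Total gain g = 1 − 1/A = 1 − 1/2.041 = 0.51.
Known gains sum to 0.276 + 0.073 + 0.034 = 0.383.
g_ice = 0.51 − 0.383 = 0.13.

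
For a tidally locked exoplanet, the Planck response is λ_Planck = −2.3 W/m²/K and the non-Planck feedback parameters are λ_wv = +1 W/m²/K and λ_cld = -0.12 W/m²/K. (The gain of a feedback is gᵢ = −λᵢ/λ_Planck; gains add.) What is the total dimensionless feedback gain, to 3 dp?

Convert to gains: g_wv = 1/2.3 = 0.4348; g_cld = -0.12/2.3 = -0.05217.
Total gain g = 0.38263.

0.383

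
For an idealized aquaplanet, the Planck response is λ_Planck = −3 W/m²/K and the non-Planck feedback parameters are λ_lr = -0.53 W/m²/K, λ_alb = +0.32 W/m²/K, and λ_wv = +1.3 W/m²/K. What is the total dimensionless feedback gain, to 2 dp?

Convert to gains: g_lr = -0.53/3 = -0.1767; g_alb = 0.32/3 = 0.1067; g_wv = 1.3/3 = 0.4333.
Total gain g = 0.3633.

0.36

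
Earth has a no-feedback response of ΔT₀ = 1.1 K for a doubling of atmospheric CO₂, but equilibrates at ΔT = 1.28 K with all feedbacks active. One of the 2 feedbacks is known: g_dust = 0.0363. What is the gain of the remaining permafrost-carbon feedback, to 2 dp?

0.10

Amplification A = ΔT/ΔT₀ = 1.28/1.1 = 1.164.
Total gain g = 1 − 1/A = 1 − 1/1.164 = 0.1409.
The known gain is 0.0363.
g_pf = 0.1409 − 0.0363 = 0.10.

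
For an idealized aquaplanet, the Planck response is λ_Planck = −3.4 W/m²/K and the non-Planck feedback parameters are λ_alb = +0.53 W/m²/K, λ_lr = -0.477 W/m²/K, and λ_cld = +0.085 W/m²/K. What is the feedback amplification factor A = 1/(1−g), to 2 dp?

1.04

Convert to gains: g_alb = 0.53/3.4 = 0.1559; g_lr = -0.477/3.4 = -0.1403; g_cld = 0.085/3.4 = 0.025.
Total gain g = 0.0406.
A = 1/(1 − 0.0406) = 1.04.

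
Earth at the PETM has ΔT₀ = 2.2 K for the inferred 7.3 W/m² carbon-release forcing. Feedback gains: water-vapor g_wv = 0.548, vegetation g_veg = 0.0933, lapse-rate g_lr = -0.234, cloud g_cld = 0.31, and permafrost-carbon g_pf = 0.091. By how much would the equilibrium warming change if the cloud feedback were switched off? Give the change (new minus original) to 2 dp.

-7.09 K

Original: g = 0.8083, ΔT = 2.2/(1−0.8083) = 11.4763 K.
Without cloud: g' = 0.4983, ΔT' = 2.2/(1−0.4983) = 4.3851 K.
Change = 4.3851 − 11.4763 = -7.09 K.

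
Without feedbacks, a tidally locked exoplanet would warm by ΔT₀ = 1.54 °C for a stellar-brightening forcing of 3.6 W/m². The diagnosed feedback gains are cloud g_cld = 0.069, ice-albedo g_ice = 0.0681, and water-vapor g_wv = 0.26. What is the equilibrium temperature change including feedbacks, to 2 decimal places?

Total gain g = 0.069 + 0.0681 + 0.26 = 0.3971.
Amplification A = 1/(1 − 0.3971) = 1.659.
ΔT = 1.54 × 1.659 = 2.55 °C.

2.55 °C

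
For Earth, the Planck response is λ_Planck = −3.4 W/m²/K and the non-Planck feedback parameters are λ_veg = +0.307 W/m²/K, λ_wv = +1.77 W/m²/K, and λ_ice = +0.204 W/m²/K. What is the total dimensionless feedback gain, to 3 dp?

0.671

Convert to gains: g_veg = 0.307/3.4 = 0.09029; g_wv = 1.77/3.4 = 0.5206; g_ice = 0.204/3.4 = 0.06.
Total gain g = 0.67089.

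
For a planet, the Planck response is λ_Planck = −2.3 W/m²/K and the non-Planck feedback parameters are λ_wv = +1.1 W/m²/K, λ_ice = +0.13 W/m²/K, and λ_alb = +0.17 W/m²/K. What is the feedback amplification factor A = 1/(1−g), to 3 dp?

Convert to gains: g_wv = 1.1/2.3 = 0.4783; g_ice = 0.13/2.3 = 0.05652; g_alb = 0.17/2.3 = 0.07391.
Total gain g = 0.60873.
A = 1/(1 − 0.60873) = 2.556.

2.556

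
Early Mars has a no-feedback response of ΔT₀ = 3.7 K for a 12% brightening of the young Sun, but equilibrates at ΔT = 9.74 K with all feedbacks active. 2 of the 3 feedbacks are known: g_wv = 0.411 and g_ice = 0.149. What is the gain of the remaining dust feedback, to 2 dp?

Amplification A = ΔT/ΔT₀ = 9.74/3.7 = 2.632.
Total gain g = 1 − 1/A = 1 − 1/2.632 = 0.6201.
Known gains sum to 0.411 + 0.149 = 0.56.
g_dust = 0.6201 − 0.56 = 0.06.

0.06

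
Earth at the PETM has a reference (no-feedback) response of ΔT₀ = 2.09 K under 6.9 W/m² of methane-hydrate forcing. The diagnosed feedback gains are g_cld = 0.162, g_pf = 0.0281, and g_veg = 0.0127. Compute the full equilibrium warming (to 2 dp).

2.62 K

Total gain g = 0.162 + 0.0281 + 0.0127 = 0.2028.
Amplification A = 1/(1 − 0.2028) = 1.254.
ΔT = 2.09 × 1.254 = 2.62 K.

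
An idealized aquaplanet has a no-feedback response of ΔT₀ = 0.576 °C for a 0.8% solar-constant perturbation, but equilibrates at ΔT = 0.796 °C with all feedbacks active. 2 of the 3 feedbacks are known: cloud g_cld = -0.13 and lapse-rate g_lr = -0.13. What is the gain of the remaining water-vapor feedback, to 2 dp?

Amplification A = ΔT/ΔT₀ = 0.796/0.576 = 1.382.
Total gain g = 1 − 1/A = 1 − 1/1.382 = 0.2764.
Known gains sum to -0.13 − 0.13 = -0.26.
g_wv = 0.2764 + 0.26 = 0.54.

0.54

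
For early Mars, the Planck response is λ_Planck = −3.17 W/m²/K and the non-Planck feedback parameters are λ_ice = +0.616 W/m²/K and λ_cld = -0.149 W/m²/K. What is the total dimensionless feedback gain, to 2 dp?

Convert to gains: g_ice = 0.616/3.17 = 0.1943; g_cld = -0.149/3.17 = -0.047.
Total gain g = 0.1473.

0.15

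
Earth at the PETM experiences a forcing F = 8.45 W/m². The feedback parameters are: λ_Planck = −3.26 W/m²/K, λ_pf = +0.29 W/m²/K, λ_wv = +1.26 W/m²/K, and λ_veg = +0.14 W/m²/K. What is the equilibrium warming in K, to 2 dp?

5.38 K

Net feedback parameter λ = (−3.26) + (+0.29) + (+1.26) + (+0.14) = -1.57 W/m²/K.
ΔT = −F/λ = −8.45/(-1.57) = 5.38 K.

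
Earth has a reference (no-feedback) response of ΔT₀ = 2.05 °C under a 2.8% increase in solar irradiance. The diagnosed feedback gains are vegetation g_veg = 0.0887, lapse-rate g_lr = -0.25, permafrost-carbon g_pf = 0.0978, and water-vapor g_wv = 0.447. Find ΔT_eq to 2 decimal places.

3.33 °C

Total gain g = 0.0887 − 0.25 + 0.0978 + 0.447 = 0.3835.
Amplification A = 1/(1 − 0.3835) = 1.622.
ΔT = 2.05 × 1.622 = 3.33 °C.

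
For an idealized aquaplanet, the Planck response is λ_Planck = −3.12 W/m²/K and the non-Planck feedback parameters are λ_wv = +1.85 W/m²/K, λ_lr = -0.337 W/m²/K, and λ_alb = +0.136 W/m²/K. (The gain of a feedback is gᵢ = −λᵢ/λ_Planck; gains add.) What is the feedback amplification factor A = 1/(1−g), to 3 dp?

Convert to gains: g_wv = 1.85/3.12 = 0.5929; g_lr = -0.337/3.12 = -0.108; g_alb = 0.136/3.12 = 0.04359.
Total gain g = 0.52849.
A = 1/(1 − 0.52849) = 2.121.

2.121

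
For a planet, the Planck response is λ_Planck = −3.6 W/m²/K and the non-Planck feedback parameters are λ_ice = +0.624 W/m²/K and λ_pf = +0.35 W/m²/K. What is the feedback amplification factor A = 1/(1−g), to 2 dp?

1.37

Convert to gains: g_ice = 0.624/3.6 = 0.1733; g_pf = 0.35/3.6 = 0.09722.
Total gain g = 0.27052.
A = 1/(1 − 0.27052) = 1.37.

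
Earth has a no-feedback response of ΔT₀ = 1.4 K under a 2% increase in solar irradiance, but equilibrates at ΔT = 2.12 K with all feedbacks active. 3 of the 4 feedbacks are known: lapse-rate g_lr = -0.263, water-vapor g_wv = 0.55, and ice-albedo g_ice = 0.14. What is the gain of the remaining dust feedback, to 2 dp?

Amplification A = ΔT/ΔT₀ = 2.12/1.4 = 1.514.
Total gain g = 1 − 1/A = 1 − 1/1.514 = 0.3395.
Known gains sum to -0.263 + 0.55 + 0.14 = 0.427.
g_dust = 0.3395 − 0.427 = -0.09.

-0.09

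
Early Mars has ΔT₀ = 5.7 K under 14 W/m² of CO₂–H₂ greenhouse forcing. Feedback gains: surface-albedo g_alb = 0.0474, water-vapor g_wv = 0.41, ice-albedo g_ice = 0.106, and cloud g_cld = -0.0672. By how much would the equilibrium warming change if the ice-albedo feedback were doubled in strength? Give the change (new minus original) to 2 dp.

3.01 K

Original: g = 0.4962, ΔT = 5.7/(1−0.4962) = 11.3140 K.
With doubled ice-albedo: g' = 0.6022, ΔT' = 5.7/(1−0.6022) = 14.3288 K.
Change = 14.3288 − 11.3140 = 3.01 K.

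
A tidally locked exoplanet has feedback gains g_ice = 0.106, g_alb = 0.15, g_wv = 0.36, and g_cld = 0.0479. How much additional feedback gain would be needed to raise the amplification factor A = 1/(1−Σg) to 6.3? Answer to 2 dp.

Current total gain = 0.6639.
Target gain for A = 6.3: g* = 1 − 1/6.3 = 0.8413.
Additional gain needed = 0.8413 − 0.6639 = 0.18.

0.18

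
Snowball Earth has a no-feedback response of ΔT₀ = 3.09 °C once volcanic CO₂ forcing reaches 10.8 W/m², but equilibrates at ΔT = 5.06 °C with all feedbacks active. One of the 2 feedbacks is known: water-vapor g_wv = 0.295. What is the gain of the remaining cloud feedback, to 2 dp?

0.09

Amplification A = ΔT/ΔT₀ = 5.06/3.09 = 1.638.
Total gain g = 1 − 1/A = 1 − 1/1.638 = 0.3895.
The known gain is 0.295.
g_cld = 0.3895 − 0.295 = 0.09.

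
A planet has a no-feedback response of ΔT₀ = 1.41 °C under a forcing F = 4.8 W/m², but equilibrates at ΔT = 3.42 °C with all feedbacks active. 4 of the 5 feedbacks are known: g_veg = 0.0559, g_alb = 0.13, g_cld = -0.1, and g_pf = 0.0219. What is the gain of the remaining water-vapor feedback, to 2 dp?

Amplification A = ΔT/ΔT₀ = 3.42/1.41 = 2.426.
Total gain g = 1 − 1/A = 1 − 1/2.426 = 0.5878.
Known gains sum to 0.0559 + 0.13 − 0.1 + 0.0219 = 0.1078.
g_wv = 0.5878 − 0.1078 = 0.48.

0.48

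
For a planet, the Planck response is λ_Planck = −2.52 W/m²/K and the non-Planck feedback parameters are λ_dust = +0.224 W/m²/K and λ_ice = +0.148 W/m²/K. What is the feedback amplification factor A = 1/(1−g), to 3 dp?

1.173

Convert to gains: g_dust = 0.224/2.52 = 0.08889; g_ice = 0.148/2.52 = 0.05873.
Total gain g = 0.14762.
A = 1/(1 − 0.14762) = 1.173.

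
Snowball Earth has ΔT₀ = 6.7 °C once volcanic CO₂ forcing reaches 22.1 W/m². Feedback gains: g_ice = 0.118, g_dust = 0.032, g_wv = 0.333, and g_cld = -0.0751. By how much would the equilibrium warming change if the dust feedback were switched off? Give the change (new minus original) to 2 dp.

Original: g = 0.4079, ΔT = 6.7/(1−0.4079) = 11.3157 °C.
Without dust: g' = 0.3759, ΔT' = 6.7/(1−0.3759) = 10.7355 °C.
Change = 10.7355 − 11.3157 = -0.58 °C.

-0.58 °C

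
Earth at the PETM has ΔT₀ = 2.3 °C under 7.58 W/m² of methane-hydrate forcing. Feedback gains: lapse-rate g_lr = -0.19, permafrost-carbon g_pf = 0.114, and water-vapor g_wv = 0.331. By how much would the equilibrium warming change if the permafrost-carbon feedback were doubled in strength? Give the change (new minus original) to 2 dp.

Original: g = 0.255, ΔT = 2.3/(1−0.255) = 3.0872 °C.
With doubled permafrost-carbon: g' = 0.369, ΔT' = 2.3/(1−0.369) = 3.6450 °C.
Change = 3.6450 − 3.0872 = 0.56 °C.

0.56 °C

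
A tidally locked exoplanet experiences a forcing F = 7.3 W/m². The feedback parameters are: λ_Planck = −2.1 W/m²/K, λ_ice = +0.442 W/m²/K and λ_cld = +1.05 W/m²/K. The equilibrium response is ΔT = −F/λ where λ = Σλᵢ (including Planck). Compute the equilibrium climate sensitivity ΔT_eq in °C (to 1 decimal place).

Net feedback parameter λ = (−2.1) + (+0.442) + (+1.05) = -0.608 W/m²/K.
ΔT = −F/λ = −7.3/(-0.608) = 12.0 °C.

12.0 °C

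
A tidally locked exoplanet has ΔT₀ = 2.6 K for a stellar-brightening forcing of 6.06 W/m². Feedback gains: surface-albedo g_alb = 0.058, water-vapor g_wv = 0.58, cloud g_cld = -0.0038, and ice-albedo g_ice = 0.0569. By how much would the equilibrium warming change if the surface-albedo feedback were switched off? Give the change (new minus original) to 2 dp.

Original: g = 0.6911, ΔT = 2.6/(1−0.6911) = 8.4170 K.
Without surface-albedo: g' = 0.6331, ΔT' = 2.6/(1−0.6331) = 7.0864 K.
Change = 7.0864 − 8.4170 = -1.33 K.

-1.33 K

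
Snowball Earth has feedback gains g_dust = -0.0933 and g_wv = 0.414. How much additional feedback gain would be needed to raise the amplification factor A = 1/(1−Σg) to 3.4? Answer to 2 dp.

Current total gain = 0.3207.
Target gain for A = 3.4: g* = 1 − 1/3.4 = 0.7059.
Additional gain needed = 0.7059 − 0.3207 = 0.39.

0.39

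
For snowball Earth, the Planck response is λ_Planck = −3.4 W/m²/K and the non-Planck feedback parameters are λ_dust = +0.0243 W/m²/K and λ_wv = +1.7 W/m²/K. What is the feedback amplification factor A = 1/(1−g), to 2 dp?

2.03

Convert to gains: g_dust = 0.0243/3.4 = 0.007147; g_wv = 1.7/3.4 = 0.5.
Total gain g = 0.507147.
A = 1/(1 − 0.507147) = 2.03.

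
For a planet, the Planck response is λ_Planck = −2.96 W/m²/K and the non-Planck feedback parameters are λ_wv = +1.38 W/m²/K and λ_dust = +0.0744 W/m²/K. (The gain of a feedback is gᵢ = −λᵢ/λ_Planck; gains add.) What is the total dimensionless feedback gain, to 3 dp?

Convert to gains: g_wv = 1.38/2.96 = 0.4662; g_dust = 0.0744/2.96 = 0.02514.
Total gain g = 0.49134.

0.491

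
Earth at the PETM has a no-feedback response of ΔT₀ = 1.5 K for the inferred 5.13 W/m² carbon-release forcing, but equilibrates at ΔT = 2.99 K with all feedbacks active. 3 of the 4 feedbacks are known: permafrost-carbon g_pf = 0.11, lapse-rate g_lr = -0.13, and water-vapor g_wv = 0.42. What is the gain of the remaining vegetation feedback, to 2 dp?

0.10

Amplification A = ΔT/ΔT₀ = 2.99/1.5 = 1.993.
Total gain g = 1 − 1/A = 1 − 1/1.993 = 0.4982.
Known gains sum to 0.11 − 0.13 + 0.42 = 0.4.
g_veg = 0.4982 − 0.4 = 0.10.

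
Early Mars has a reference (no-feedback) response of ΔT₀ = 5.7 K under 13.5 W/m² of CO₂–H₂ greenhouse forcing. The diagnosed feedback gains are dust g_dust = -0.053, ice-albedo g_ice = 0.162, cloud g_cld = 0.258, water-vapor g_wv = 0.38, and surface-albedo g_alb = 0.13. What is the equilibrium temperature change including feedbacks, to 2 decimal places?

Total gain g = -0.053 + 0.162 + 0.258 + 0.38 + 0.13 = 0.877.
Amplification A = 1/(1 − 0.877) = 8.13.
ΔT = 5.7 × 8.13 = 46.34 K.

46.34 K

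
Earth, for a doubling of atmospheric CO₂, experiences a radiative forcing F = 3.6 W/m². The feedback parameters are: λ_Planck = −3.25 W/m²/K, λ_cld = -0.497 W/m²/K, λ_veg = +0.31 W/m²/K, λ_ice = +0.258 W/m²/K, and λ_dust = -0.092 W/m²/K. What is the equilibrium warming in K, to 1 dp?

1.1 K

Net feedback parameter λ = (−3.25) + (-0.497) + (+0.31) + (+0.258) + (-0.092) = -3.271 W/m²/K.
ΔT = −F/λ = −3.6/(-3.271) = 1.1 K.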